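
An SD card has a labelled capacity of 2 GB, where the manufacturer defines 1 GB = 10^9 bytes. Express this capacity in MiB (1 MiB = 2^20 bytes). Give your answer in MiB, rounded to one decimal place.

1,907.3 MiB

2 GB = 2 × 10^9 bytes = 2,000,000,000 bytes
1 MiB = 1,048,576 bytes
2,000,000,000 / 1,048,576 = 1,907.3 MiB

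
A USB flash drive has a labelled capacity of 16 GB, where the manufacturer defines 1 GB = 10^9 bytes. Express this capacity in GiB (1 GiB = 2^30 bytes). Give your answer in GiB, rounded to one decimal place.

14.9 GiB

16 GB × 1,000,000,000 bytes/GB = 16,000,000,000 bytes
1 GiB = 2^30 bytes = 1,073,741,824 bytes
16,000,000,000 / 1,073,741,824 = 14.9 GiB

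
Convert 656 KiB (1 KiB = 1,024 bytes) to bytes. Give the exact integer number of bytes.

656 × 1,024 = 671,744 bytes  (1 KiB = 2^10 bytes)

671,744 bytes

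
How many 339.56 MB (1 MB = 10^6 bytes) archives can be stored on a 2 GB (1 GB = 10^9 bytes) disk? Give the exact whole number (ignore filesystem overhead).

5

Capacity: 2 GB = 2,000,000,000 bytes
Per item: 339.56 MB = 339,560,000 bytes
⌊2,000,000,000 / 339,560,000⌋ = 5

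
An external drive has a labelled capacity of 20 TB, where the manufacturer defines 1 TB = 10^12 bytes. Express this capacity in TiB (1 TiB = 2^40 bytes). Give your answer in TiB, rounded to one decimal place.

20 TB = 20 × 10^12 bytes = 20,000,000,000,000 bytes
1 TiB = 2^40 bytes = 1,099,511,627,776 bytes
20,000,000,000,000 / 1,099,511,627,776 = 18.2 TiB

18.2 TiB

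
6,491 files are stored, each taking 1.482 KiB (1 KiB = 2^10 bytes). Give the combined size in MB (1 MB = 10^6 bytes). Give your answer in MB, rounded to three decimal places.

Total = 6,491 × 1.482 KiB = 9619.662 KiB
= 9619.662 × 1,024 bytes = 9,850,533.888 bytes
1 MB = 1,000,000 bytes
9,850,533.888 / 1,000,000 = 9.851 MB

9.851 MB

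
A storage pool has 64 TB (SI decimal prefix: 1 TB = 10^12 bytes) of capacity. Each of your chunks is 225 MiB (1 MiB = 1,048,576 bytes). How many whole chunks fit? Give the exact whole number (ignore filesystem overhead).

271,267

Capacity: 64 TB = 64,000,000,000,000 bytes
Per item: 225 MiB = 235,929,600 bytes
⌊64,000,000,000,000 / 235,929,600⌋ = 271,267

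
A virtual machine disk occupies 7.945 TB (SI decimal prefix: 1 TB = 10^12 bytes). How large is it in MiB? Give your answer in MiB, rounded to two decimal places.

7,576,942.44 MiB

7.945 TB = 7.945 × 10^12 bytes = 7,945,000,000,000 bytes
1 MiB = 1,048,576 bytes
7,945,000,000,000 / 1,048,576 = 7,576,942.44 MiB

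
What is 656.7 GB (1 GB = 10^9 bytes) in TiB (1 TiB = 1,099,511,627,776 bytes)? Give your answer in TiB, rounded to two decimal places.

0.60 TiB

656.7 GB × 1,000,000,000 bytes/GB = 656,700,000,000 bytes
1 TiB = 2^40 bytes = 1,099,511,627,776 bytes
656,700,000,000 / 1,099,511,627,776 = 0.60 TiB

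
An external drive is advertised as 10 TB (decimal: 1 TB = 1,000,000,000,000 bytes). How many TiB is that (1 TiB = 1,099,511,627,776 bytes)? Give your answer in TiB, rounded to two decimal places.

10 TB = 10 × 10^12 bytes = 10,000,000,000,000 bytes
1 TiB = 1,099,511,627,776 bytes
10,000,000,000,000 / 1,099,511,627,776 = 9.09 TiB

9.09 TiB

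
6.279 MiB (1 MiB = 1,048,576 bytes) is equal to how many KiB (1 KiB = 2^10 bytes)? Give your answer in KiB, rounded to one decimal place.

6,429.7 KiB

6.279 MiB × 1,048,576 bytes/MiB = 6,584,008.704 bytes
1 KiB = 2^10 bytes = 1,024 bytes
6,584,008.704 / 1,024 = 6,429.7 KiB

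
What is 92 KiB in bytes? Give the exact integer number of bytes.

94,208 bytes

92 × 1,024 = 94,208 bytes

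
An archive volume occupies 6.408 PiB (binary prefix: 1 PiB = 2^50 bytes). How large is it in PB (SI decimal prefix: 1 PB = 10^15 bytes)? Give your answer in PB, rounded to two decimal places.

7.21 PB

6.408 PiB = 6.408 × 2^50 bytes = 7,214,766,603,047,534.592 bytes
1 PB = 1,000,000,000,000,000 bytes
7,214,766,603,047,534.592 / 1,000,000,000,000,000 = 7.21 PB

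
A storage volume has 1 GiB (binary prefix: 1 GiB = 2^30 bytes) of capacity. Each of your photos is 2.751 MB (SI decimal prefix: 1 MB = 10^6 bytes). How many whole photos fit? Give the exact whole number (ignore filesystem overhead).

Capacity: 1 GiB = 1,073,741,824 bytes
Per item: 2.751 MB = 2,751,000 bytes
⌊1,073,741,824 / 2,751,000⌋ = 390

390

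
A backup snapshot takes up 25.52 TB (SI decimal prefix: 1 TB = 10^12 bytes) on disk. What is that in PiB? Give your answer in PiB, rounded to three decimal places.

25.52 TB = 25.52 × 10^12 bytes = 25,520,000,000,000 bytes
1 PiB = 1,125,899,906,842,624 bytes
25,520,000,000,000 / 1,125,899,906,842,624 = 0.023 PiB

0.023 PiB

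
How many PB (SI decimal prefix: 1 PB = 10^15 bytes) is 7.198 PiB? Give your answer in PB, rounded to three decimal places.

7.198 PiB = 7.198 × 2^50 bytes = 8,104,227,529,453,207.552 bytes
1 PB = 1,000,000,000,000,000 bytes
8,104,227,529,453,207.552 / 1,000,000,000,000,000 = 8.104 PB

8.104 PB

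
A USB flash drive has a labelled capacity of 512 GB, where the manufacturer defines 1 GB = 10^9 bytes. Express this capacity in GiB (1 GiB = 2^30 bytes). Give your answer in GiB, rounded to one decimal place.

512 GB × 1,000,000,000 bytes/GB = 512,000,000,000 bytes
1 GiB = 2^30 bytes = 1,073,741,824 bytes
512,000,000,000 / 1,073,741,824 = 476.8 GiB

476.8 GiB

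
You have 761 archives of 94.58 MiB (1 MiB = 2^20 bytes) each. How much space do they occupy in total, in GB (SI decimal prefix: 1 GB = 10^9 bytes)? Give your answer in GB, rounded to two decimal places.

Total = 761 × 94.58 MiB = 71975.38 MiB
= 71975.38 × 1,048,576 bytes = 75,471,656,058.88 bytes
1 GB = 1,000,000,000 bytes
75,471,656,058.88 / 1,000,000,000 = 75.47 GB

75.47 GB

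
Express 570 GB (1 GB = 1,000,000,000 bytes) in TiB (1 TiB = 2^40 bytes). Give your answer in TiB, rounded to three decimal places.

570 GB = 570 × 10^9 bytes = 570,000,000,000 bytes
1 TiB = 1,099,511,627,776 bytes
570,000,000,000 / 1,099,511,627,776 = 0.518 TiB

0.518 TiB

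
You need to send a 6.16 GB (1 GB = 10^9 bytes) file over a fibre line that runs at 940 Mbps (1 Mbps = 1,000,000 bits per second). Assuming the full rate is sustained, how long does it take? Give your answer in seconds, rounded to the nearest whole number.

52 seconds

6.16 GB = 6,160,000,000 bytes = 49,280,000,000 bits
940 Mbps = 940,000,000 bits/s
time = 49,280,000,000 / 940,000,000 = 52 s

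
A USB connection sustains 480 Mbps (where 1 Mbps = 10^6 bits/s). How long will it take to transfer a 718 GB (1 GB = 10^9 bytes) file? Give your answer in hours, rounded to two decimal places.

718 GB = 718,000,000,000 bytes = 5,744,000,000,000 bits
480 Mbps = 480,000,000 bits/s
time = 5,744,000,000,000 / 480,000,000 = 11,966.6667 s
11,966.6667 s / 3600 = 3.32 hours

3.32 hours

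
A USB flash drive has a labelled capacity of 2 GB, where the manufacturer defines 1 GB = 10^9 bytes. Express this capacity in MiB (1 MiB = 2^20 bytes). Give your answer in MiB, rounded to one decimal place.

2 GB = 2 × 10^9 bytes = 2,000,000,000 bytes
1 MiB = 2^20 bytes = 1,048,576 bytes
2,000,000,000 / 1,048,576 = 1,907.3 MiB

1,907.3 MiB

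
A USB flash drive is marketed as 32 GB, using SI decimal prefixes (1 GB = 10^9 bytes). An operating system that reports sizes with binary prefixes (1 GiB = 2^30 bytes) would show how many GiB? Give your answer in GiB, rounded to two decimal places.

29.80 GiB

32 GB = 32 × 10^9 bytes = 32,000,000,000 bytes
1 GiB = 2^30 bytes = 1,073,741,824 bytes
32,000,000,000 / 1,073,741,824 = 29.80 GiB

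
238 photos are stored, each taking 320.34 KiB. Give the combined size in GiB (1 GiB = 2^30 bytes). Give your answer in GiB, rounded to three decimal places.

0.073 GiB

Total = 238 × 320.34 KiB = 76240.92 KiB
= 76240.92 × 1,024 bytes = 78,070,702.08 bytes
1 GiB = 1,073,741,824 bytes
78,070,702.08 / 1,073,741,824 = 0.073 GiB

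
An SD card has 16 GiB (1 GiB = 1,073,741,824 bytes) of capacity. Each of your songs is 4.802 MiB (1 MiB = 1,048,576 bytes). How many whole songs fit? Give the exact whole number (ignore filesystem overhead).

Capacity: 16 GiB = 17,179,869,184 bytes
Per item: 4.802 MiB = 5,035,261.952 bytes
⌊17,179,869,184 / 5,035,261.952⌋ = 3,411

3,411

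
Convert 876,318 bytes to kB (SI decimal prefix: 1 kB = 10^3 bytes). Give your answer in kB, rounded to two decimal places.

876,318 bytes given.
1 kB = 10^3 bytes = 1,000 bytes
876,318 / 1,000 = 876.32 kB

876.32 kB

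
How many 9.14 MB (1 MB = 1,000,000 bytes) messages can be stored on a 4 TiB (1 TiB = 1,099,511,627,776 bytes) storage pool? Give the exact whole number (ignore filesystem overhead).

Capacity: 4 TiB = 4,398,046,511,104 bytes
Per item: 9.14 MB = 9,140,000 bytes
⌊4,398,046,511,104 / 9,140,000⌋ = 481,186

481,186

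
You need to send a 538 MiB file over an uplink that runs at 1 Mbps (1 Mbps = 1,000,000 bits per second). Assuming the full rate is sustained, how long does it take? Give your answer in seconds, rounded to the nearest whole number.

538 MiB = 564,133,888 bytes = 4,513,071,104 bits
1 Mbps = 1,000,000 bits/s
time = 4,513,071,104 / 1,000,000 = 4,513 s

4,513 seconds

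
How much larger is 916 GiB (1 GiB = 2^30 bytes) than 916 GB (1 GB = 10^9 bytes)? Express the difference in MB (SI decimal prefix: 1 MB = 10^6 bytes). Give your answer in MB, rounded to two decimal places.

916 GiB = 916 × 1,073,741,824 = 983,547,510,784 bytes
916 GB = 916 × 1,000,000,000 = 916,000,000,000 bytes
difference = 67,547,510,784 bytes
67,547,510,784 / 1,000,000 = 67,547.51 MB

67,547.51 MB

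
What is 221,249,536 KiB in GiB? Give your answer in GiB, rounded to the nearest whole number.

211 GiB

221,249,536 KiB × 1,024 bytes/KiB = 226,559,524,864 bytes
1 GiB = 2^30 bytes = 1,073,741,824 bytes
226,559,524,864 / 1,073,741,824 = 211 GiB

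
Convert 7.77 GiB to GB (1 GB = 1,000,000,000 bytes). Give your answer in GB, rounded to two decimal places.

8.34 GB

7.77 GiB = 7.77 × 2^30 bytes = 8,342,973,972.48 bytes
1 GB = 1,000,000,000 bytes
8,342,973,972.48 / 1,000,000,000 = 8.34 GB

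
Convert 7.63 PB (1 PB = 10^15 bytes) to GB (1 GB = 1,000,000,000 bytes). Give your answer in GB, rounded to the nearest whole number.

7,630,000 GB

7.63 PB = 7.63 × 10^15 bytes = 7,630,000,000,000,000 bytes
1 GB = 10^9 bytes = 1,000,000,000 bytes
7,630,000,000,000,000 / 1,000,000,000 = 7,630,000 GB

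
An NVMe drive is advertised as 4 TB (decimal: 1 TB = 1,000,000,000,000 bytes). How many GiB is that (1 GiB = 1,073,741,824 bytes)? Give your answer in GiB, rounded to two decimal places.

3,725.29 GiB

4 TB × 1,000,000,000,000 bytes/TB = 4,000,000,000,000 bytes
1 GiB = 1,073,741,824 bytes
4,000,000,000,000 / 1,073,741,824 = 3,725.29 GiB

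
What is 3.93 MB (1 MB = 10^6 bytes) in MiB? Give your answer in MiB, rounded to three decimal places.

3.748 MiB

3.93 MB × 1,000,000 bytes/MB = 3,930,000 bytes
1 MiB = 2^20 bytes = 1,048,576 bytes
3,930,000 / 1,048,576 = 3.748 MiB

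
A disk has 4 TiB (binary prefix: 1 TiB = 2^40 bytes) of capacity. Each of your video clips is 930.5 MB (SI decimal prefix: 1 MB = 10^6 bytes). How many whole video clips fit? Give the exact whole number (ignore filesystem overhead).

Capacity: 4 TiB = 4,398,046,511,104 bytes
Per item: 930.5 MB = 930,500,000 bytes
⌊4,398,046,511,104 / 930,500,000⌋ = 4,726

4,726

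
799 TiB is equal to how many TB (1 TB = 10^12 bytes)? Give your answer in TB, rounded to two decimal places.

799 TiB × 1,099,511,627,776 bytes/TiB = 878,509,790,593,024 bytes
1 TB = 1,000,000,000,000 bytes
878,509,790,593,024 / 1,000,000,000,000 = 878.51 TB

878.51 TB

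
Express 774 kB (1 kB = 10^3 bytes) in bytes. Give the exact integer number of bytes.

774,000 bytes

774 × 1,000 = 774,000 bytes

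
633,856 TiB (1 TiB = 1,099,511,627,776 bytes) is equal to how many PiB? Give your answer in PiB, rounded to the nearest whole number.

619 PiB

633,856 TiB = 633,856 × 2^40 bytes = 696,932,042,335,584,256 bytes
1 PiB = 1,125,899,906,842,624 bytes
696,932,042,335,584,256 / 1,125,899,906,842,624 = 619 PiB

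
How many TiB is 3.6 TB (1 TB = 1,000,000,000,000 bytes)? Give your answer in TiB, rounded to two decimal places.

3.6 TB = 3.6 × 10^12 bytes = 3,600,000,000,000 bytes
1 TiB = 2^40 bytes = 1,099,511,627,776 bytes
3,600,000,000,000 / 1,099,511,627,776 = 3.27 TiB

3.27 TiB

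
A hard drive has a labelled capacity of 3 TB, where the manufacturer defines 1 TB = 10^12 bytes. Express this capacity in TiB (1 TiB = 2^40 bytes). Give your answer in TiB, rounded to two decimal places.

3 TB = 3 × 10^12 bytes = 3,000,000,000,000 bytes
1 TiB = 1,099,511,627,776 bytes
3,000,000,000,000 / 1,099,511,627,776 = 2.73 TiB

2.73 TiB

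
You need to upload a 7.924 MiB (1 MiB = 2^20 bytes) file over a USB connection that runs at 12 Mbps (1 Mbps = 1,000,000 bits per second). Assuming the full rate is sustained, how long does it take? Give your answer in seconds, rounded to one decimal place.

5.5 seconds

7.924 MiB = 8,308,916.224 bytes = 66,471,329.792 bits
12 Mbps = 12,000,000 bits/s
time = 66,471,329.792 / 12,000,000 = 5.5 s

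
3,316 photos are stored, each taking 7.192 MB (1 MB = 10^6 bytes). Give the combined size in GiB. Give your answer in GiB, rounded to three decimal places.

22.211 GiB

Total = 3,316 × 7.192 MB = 23848.672 MB
= 23848.672 × 1,000,000 bytes = 23,848,672,000 bytes
1 GiB = 1,073,741,824 bytes
23,848,672,000 / 1,073,741,824 = 22.211 GiB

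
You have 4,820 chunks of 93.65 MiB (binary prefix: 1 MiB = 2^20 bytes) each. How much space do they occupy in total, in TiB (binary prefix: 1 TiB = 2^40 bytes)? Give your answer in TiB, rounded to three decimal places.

Total = 4,820 × 93.65 MiB = 451,393 MiB
= 451,393 × 1,048,576 bytes = 473,319,866,368 bytes
1 TiB = 1,099,511,627,776 bytes
473,319,866,368 / 1,099,511,627,776 = 0.430 TiB

0.430 TiB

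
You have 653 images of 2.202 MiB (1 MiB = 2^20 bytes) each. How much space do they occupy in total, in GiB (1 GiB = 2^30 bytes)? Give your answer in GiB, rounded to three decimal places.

1.404 GiB

Total = 653 × 2.202 MiB = 1437.906 MiB
= 1437.906 × 1,048,576 bytes = 1,507,753,721.856 bytes
1 GiB = 1,073,741,824 bytes
1,507,753,721.856 / 1,073,741,824 = 1.404 GiB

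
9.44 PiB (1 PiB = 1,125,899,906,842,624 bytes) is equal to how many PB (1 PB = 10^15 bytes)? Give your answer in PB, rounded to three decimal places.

9.44 PiB × 1,125,899,906,842,624 bytes/PiB = 10,628,495,120,594,370.56 bytes
1 PB = 1,000,000,000,000,000 bytes
10,628,495,120,594,370.56 / 1,000,000,000,000,000 = 10.628 PB

10.628 PB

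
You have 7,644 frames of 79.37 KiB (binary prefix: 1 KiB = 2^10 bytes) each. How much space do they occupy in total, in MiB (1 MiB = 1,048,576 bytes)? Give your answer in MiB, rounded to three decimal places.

592.485 MiB

Total = 7,644 × 79.37 KiB = 606704.28 KiB
= 606704.28 × 1,024 bytes = 621,265,182.72 bytes
1 MiB = 1,048,576 bytes
621,265,182.72 / 1,048,576 = 592.485 MiB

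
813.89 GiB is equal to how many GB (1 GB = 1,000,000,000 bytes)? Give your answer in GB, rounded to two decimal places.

813.89 GiB × 1,073,741,824 bytes/GiB = 873,907,733,135.36 bytes
1 GB = 1,000,000,000 bytes
873,907,733,135.36 / 1,000,000,000 = 873.91 GB

873.91 GB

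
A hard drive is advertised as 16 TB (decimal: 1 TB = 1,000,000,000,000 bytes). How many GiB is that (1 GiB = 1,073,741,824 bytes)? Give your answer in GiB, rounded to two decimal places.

16 TB × 1,000,000,000,000 bytes/TB = 16,000,000,000,000 bytes
1 GiB = 2^30 bytes = 1,073,741,824 bytes
16,000,000,000,000 / 1,073,741,824 = 14,901.16 GiB

14,901.16 GiB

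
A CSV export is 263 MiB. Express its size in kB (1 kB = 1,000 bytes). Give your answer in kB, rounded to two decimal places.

275,775.49 kB

263 MiB × 1,048,576 bytes/MiB = 275,775,488 bytes
1 kB = 10^3 bytes = 1,000 bytes
275,775,488 / 1,000 = 275,775.49 kB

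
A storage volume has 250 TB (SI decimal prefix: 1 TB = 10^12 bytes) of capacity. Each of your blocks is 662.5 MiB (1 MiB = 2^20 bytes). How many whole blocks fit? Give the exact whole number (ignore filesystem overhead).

Capacity: 250 TB = 250,000,000,000,000 bytes
Per item: 662.5 MiB = 694,681,600 bytes
⌊250,000,000,000,000 / 694,681,600⌋ = 359,877

359,877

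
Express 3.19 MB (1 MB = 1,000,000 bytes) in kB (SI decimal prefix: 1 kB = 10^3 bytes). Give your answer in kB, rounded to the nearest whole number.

3.19 MB × 1,000,000 bytes/MB = 3,190,000 bytes
1 kB = 1,000 bytes
3,190,000 / 1,000 = 3,190 kB

3,190 kB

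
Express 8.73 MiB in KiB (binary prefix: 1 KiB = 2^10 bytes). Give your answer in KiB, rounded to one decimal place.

8,939.5 KiB

8.73 MiB × 1,048,576 bytes/MiB = 9,154,068.48 bytes
1 KiB = 2^10 bytes = 1,024 bytes
9,154,068.48 / 1,024 = 8,939.5 KiB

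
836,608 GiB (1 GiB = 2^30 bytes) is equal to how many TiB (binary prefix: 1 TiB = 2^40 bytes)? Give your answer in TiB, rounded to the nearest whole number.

836,608 GiB = 836,608 × 2^30 bytes = 898,300,999,892,992 bytes
1 TiB = 2^40 bytes = 1,099,511,627,776 bytes
898,300,999,892,992 / 1,099,511,627,776 = 817 TiB

817 TiB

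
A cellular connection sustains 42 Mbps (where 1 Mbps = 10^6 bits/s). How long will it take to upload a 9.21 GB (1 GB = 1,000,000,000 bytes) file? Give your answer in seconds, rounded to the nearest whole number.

1,754 seconds

9.21 GB = 9,210,000,000 bytes = 73,680,000,000 bits
42 Mbps = 42,000,000 bits/s
time = 73,680,000,000 / 42,000,000 = 1,754 s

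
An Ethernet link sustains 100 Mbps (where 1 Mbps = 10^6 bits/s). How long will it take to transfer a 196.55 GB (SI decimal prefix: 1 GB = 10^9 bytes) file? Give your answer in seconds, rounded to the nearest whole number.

15,724 seconds

196.55 GB = 196,550,000,000 bytes = 1,572,400,000,000 bits
100 Mbps = 100,000,000 bits/s
time = 1,572,400,000,000 / 100,000,000 = 15,724 s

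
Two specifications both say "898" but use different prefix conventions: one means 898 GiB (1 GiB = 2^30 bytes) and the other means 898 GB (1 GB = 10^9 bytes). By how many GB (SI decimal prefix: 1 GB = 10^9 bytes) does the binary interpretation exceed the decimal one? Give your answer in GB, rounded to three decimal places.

898 GiB = 898 × 1,073,741,824 = 964,220,157,952 bytes
898 GB = 898 × 1,000,000,000 = 898,000,000,000 bytes
difference = 66,220,157,952 bytes
66,220,157,952 / 1,000,000,000 = 66.220 GB

66.220 GB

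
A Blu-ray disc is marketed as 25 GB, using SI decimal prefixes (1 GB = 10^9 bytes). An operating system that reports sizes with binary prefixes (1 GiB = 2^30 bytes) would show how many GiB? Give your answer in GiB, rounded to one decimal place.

23.3 GiB

25 GB × 1,000,000,000 bytes/GB = 25,000,000,000 bytes
1 GiB = 1,073,741,824 bytes
25,000,000,000 / 1,073,741,824 = 23.3 GiB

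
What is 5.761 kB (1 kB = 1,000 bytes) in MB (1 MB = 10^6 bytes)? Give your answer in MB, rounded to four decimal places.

5.761 kB = 5.761 × 10^3 bytes = 5,761 bytes
1 MB = 1,000,000 bytes
5,761 / 1,000,000 = 0.0058 MB

0.0058 MB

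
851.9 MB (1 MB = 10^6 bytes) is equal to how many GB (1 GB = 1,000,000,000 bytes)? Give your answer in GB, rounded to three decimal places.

0.852 GB

851.9 MB = 851.9 × 10^6 bytes = 851,900,000 bytes
1 GB = 1,000,000,000 bytes
851,900,000 / 1,000,000,000 = 0.852 GB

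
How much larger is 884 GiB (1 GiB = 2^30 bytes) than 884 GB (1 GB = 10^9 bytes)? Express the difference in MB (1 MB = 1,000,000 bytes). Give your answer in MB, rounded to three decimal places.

65,187.772 MB

884 GiB = 884 × 1,073,741,824 = 949,187,772,416 bytes
884 GB = 884 × 1,000,000,000 = 884,000,000,000 bytes
difference = 65,187,772,416 bytes
65,187,772,416 / 1,000,000 = 65,187.772 MB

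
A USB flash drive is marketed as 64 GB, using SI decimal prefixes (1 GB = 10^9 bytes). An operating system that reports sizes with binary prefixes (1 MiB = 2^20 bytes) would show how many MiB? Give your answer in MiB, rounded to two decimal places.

61,035.16 MiB

64 GB × 1,000,000,000 bytes/GB = 64,000,000,000 bytes
1 MiB = 1,048,576 bytes
64,000,000,000 / 1,048,576 = 61,035.16 MiB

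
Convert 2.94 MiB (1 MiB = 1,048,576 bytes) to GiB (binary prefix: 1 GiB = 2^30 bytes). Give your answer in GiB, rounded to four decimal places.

2.94 MiB = 2.94 × 2^20 bytes = 3,082,813.44 bytes
1 GiB = 1,073,741,824 bytes
3,082,813.44 / 1,073,741,824 = 0.0029 GiB

0.0029 GiB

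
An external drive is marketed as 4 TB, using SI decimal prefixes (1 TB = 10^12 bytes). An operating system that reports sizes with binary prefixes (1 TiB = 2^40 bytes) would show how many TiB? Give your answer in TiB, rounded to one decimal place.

4 TB = 4 × 10^12 bytes = 4,000,000,000,000 bytes
1 TiB = 1,099,511,627,776 bytes
4,000,000,000,000 / 1,099,511,627,776 = 3.6 TiB

3.6 TiB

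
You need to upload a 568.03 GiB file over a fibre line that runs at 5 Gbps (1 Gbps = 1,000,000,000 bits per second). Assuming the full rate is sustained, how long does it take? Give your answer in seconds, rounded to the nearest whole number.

568.03 GiB = 609,917,568,286.72 bytes = 4,879,340,546,293.76 bits
5 Gbps = 5,000,000,000 bits/s
time = 4,879,340,546,293.76 / 5,000,000,000 = 976 s

976 seconds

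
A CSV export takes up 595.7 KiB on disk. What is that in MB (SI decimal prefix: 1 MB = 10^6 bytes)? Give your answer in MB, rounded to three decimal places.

0.610 MB

595.7 KiB = 595.7 × 2^10 bytes = 609,996.8 bytes
1 MB = 1,000,000 bytes
609,996.8 / 1,000,000 = 0.610 MB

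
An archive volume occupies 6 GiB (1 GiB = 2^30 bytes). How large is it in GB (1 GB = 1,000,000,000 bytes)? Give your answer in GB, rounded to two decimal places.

6.44 GB

6 GiB = 6 × 2^30 bytes = 6,442,450,944 bytes
1 GB = 1,000,000,000 bytes
6,442,450,944 / 1,000,000,000 = 6.44 GB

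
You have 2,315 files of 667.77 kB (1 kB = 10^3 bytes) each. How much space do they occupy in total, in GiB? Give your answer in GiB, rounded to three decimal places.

Total = 2,315 × 667.77 kB = 1545887.55 kB
= 1545887.55 × 1,000 bytes = 1,545,887,550 bytes
1 GiB = 1,073,741,824 bytes
1,545,887,550 / 1,073,741,824 = 1.440 GiB

1.440 GiB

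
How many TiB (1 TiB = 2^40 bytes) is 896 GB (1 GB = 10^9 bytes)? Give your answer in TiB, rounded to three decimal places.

896 GB = 896 × 10^9 bytes = 896,000,000,000 bytes
1 TiB = 2^40 bytes = 1,099,511,627,776 bytes
896,000,000,000 / 1,099,511,627,776 = 0.815 TiB

0.815 TiB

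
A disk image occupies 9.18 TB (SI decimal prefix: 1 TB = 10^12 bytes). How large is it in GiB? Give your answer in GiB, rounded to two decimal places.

9.18 TB × 1,000,000,000,000 bytes/TB = 9,180,000,000,000 bytes
1 GiB = 1,073,741,824 bytes
9,180,000,000,000 / 1,073,741,824 = 8,549.54 GiB

8,549.54 GiB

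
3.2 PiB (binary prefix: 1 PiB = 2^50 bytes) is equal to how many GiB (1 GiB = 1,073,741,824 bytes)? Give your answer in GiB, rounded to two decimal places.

3,355,443.20 GiB

3.2 PiB = 3.2 × 2^50 bytes = 3,602,879,701,896,396.8 bytes
1 GiB = 1,073,741,824 bytes
3,602,879,701,896,396.8 / 1,073,741,824 = 3,355,443.20 GiB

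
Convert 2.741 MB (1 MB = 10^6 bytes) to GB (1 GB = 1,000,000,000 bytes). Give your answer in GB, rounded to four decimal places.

2.741 MB = 2.741 × 10^6 bytes = 2,741,000 bytes
1 GB = 10^9 bytes = 1,000,000,000 bytes
2,741,000 / 1,000,000,000 = 0.0027 GB

0.0027 GB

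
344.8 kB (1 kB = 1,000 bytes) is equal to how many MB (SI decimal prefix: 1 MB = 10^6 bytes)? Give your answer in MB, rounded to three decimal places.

0.345 MB

344.8 kB = 344.8 × 10^3 bytes = 344,800 bytes
1 MB = 10^6 bytes = 1,000,000 bytes
344,800 / 1,000,000 = 0.345 MB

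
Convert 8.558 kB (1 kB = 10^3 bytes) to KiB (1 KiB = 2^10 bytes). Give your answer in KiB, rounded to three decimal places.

8.558 kB × 1,000 bytes/kB = 8,558 bytes
1 KiB = 2^10 bytes = 1,024 bytes
8,558 / 1,024 = 8.357 KiB

8.357 KiB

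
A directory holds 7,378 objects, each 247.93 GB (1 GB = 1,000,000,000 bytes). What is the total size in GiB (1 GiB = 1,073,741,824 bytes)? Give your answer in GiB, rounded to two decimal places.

1,703,600.90 GiB

Total = 7,378 × 247.93 GB = 1829227.54 GB
= 1829227.54 × 1,000,000,000 bytes = 1,829,227,540,000,000 bytes
1 GiB = 1,073,741,824 bytes
1,829,227,540,000,000 / 1,073,741,824 = 1,703,600.90 GiB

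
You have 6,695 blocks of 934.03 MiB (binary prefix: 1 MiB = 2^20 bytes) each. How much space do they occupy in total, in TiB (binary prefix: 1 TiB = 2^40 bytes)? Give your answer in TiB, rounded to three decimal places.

Total = 6,695 × 934.03 MiB = 6253330.85 MiB
= 6253330.85 × 1,048,576 bytes = 6,557,092,649,369.6 bytes
1 TiB = 1,099,511,627,776 bytes
6,557,092,649,369.6 / 1,099,511,627,776 = 5.964 TiB

5.964 TiB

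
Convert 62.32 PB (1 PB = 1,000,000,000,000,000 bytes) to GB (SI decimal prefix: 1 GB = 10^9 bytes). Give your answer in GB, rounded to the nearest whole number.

62.32 PB = 62.32 × 10^15 bytes = 62,320,000,000,000,000 bytes
1 GB = 10^9 bytes = 1,000,000,000 bytes
62,320,000,000,000,000 / 1,000,000,000 = 62,320,000 GB

62,320,000 GB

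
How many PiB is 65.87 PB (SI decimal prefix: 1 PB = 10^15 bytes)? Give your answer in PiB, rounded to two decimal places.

58.50 PiB

65.87 PB = 65.87 × 10^15 bytes = 65,870,000,000,000,000 bytes
1 PiB = 2^50 bytes = 1,125,899,906,842,624 bytes
65,870,000,000,000,000 / 1,125,899,906,842,624 = 58.50 PiB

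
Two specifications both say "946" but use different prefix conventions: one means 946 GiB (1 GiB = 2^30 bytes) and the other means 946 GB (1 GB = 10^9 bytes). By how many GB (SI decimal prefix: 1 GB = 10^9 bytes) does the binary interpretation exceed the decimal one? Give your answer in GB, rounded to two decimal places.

69.76 GB

946 GiB = 946 × 1,073,741,824 = 1,015,759,765,504 bytes
946 GB = 946 × 1,000,000,000 = 946,000,000,000 bytes
difference = 69,759,765,504 bytes
69,759,765,504 / 1,000,000,000 = 69.76 GB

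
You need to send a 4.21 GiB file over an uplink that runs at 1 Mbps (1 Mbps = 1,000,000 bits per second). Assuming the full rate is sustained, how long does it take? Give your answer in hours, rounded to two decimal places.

4.21 GiB = 4,520,453,079.04 bytes = 36,163,624,632.32 bits
1 Mbps = 1,000,000 bits/s
time = 36,163,624,632.32 / 1,000,000 = 36,163.6246 s
36,163.6246 s / 3600 = 10.05 hours

10.05 hours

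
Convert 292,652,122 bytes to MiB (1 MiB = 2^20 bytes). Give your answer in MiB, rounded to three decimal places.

292,652,122 bytes given.
1 MiB = 2^20 bytes = 1,048,576 bytes
292,652,122 / 1,048,576 = 279.095 MiB

279.095 MiB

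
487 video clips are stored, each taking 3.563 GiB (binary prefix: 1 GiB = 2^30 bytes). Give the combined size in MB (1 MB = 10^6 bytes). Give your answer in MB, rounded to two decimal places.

1,863,136.41 MB

Total = 487 × 3.563 GiB = 1735.181 GiB
= 1735.181 × 1,073,741,824 bytes = 1,863,136,411,910.144 bytes
1 MB = 1,000,000 bytes
1,863,136,411,910.144 / 1,000,000 = 1,863,136.41 MB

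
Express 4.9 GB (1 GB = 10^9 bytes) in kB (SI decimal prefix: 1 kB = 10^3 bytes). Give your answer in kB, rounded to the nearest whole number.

4.9 GB × 1,000,000,000 bytes/GB = 4,900,000,000 bytes
1 kB = 1,000 bytes
4,900,000,000 / 1,000 = 4,900,000 kB

4,900,000 kB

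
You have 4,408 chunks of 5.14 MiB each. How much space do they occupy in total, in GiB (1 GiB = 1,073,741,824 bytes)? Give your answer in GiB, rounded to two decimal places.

22.13 GiB

Total = 4,408 × 5.14 MiB = 22657.12 MiB
= 22657.12 × 1,048,576 bytes = 23,757,712,261.12 bytes
1 GiB = 1,073,741,824 bytes
23,757,712,261.12 / 1,073,741,824 = 22.13 GiB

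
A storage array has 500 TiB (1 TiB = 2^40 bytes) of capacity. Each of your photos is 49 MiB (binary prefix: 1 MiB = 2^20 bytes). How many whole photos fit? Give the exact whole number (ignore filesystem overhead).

Capacity: 500 TiB = 549,755,813,888,000 bytes
Per item: 49 MiB = 51,380,224 bytes
⌊549,755,813,888,000 / 51,380,224⌋ = 10,699,755

10,699,755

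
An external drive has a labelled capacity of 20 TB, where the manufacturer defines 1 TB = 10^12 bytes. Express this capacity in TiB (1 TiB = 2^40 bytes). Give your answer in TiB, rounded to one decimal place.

20 TB = 20 × 10^12 bytes = 20,000,000,000,000 bytes
1 TiB = 2^40 bytes = 1,099,511,627,776 bytes
20,000,000,000,000 / 1,099,511,627,776 = 18.2 TiB

18.2 TiB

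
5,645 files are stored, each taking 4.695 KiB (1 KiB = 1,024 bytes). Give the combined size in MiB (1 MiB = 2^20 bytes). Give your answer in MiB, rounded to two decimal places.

25.88 MiB

Total = 5,645 × 4.695 KiB = 26503.275 KiB
= 26503.275 × 1,024 bytes = 27,139,353.6 bytes
1 MiB = 1,048,576 bytes
27,139,353.6 / 1,048,576 = 25.88 MiB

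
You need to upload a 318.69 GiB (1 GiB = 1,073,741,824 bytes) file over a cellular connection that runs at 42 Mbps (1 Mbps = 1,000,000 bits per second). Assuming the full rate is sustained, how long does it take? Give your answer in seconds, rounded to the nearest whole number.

318.69 GiB = 342,190,781,890.56 bytes = 2,737,526,255,124.48 bits
42 Mbps = 42,000,000 bits/s
time = 2,737,526,255,124.48 / 42,000,000 = 65,179 s

65,179 seconds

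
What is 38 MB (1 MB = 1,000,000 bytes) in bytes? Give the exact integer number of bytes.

38,000,000 bytes

38 × 1,000,000 = 38,000,000 bytes  (1 MB = 10^6 bytes)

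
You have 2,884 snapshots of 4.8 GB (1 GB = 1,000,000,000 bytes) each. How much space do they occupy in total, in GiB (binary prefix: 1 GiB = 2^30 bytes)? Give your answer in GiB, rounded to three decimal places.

12,892.485 GiB

Total = 2,884 × 4.8 GB = 13843.2 GB
= 13843.2 × 1,000,000,000 bytes = 13,843,200,000,000 bytes
1 GiB = 1,073,741,824 bytes
13,843,200,000,000 / 1,073,741,824 = 12,892.485 GiB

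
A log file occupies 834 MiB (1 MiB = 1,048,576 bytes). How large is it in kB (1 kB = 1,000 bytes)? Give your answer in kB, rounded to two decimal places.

874,512.38 kB

834 MiB = 834 × 2^20 bytes = 874,512,384 bytes
1 kB = 10^3 bytes = 1,000 bytes
874,512,384 / 1,000 = 874,512.38 kB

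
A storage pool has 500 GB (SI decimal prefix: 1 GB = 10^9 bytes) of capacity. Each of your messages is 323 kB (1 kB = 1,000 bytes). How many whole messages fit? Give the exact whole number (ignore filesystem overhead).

Capacity: 500 GB = 500,000,000,000 bytes
Per item: 323 kB = 323,000 bytes
⌊500,000,000,000 / 323,000⌋ = 1,547,987

1,547,987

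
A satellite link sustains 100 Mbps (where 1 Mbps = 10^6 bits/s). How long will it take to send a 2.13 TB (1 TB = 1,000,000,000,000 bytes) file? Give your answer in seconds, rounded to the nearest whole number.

2.13 TB = 2,130,000,000,000 bytes = 17,040,000,000,000 bits
100 Mbps = 100,000,000 bits/s
time = 17,040,000,000,000 / 100,000,000 = 170,400 s

170,400 seconds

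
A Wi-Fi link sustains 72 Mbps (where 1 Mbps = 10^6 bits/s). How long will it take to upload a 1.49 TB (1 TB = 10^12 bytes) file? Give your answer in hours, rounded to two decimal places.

45.99 hours

1.49 TB = 1,490,000,000,000 bytes = 11,920,000,000,000 bits
72 Mbps = 72,000,000 bits/s
time = 11,920,000,000,000 / 72,000,000 = 165,555.5556 s
165,555.5556 s / 3600 = 45.99 hours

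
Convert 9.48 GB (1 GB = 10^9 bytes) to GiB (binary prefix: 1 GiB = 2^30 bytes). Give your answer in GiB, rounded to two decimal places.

8.83 GiB

9.48 GB = 9.48 × 10^9 bytes = 9,480,000,000 bytes
1 GiB = 2^30 bytes = 1,073,741,824 bytes
9,480,000,000 / 1,073,741,824 = 8.83 GiB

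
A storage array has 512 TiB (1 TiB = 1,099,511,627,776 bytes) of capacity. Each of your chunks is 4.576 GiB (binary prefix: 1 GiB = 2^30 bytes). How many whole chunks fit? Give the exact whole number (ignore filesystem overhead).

Capacity: 512 TiB = 562,949,953,421,312 bytes
Per item: 4.576 GiB = 4,913,442,586.624 bytes
⌊562,949,953,421,312 / 4,913,442,586.624⌋ = 114,573

114,573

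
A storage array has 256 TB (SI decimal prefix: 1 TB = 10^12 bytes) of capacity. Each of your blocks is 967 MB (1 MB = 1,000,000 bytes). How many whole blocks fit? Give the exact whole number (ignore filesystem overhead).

Capacity: 256 TB = 256,000,000,000,000 bytes
Per item: 967 MB = 967,000,000 bytes
⌊256,000,000,000,000 / 967,000,000⌋ = 264,736

264,736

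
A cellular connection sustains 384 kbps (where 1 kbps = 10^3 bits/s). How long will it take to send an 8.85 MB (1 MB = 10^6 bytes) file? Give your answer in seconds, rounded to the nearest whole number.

8.85 MB = 8,850,000 bytes = 70,800,000 bits
384 kbps = 384,000 bits/s
time = 70,800,000 / 384,000 = 184 s

184 seconds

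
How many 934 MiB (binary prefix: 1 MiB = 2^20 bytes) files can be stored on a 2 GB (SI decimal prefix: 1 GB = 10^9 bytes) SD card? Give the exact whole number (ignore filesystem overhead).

Capacity: 2 GB = 2,000,000,000 bytes
Per item: 934 MiB = 979,369,984 bytes
⌊2,000,000,000 / 979,369,984⌋ = 2

2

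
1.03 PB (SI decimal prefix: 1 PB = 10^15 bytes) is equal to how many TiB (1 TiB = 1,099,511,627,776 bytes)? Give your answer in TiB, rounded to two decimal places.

1.03 PB = 1.03 × 10^15 bytes = 1,030,000,000,000,000 bytes
1 TiB = 1,099,511,627,776 bytes
1,030,000,000,000,000 / 1,099,511,627,776 = 936.78 TiB

936.78 TiB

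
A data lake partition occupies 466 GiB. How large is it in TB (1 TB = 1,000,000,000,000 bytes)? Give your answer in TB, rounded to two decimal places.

466 GiB × 1,073,741,824 bytes/GiB = 500,363,689,984 bytes
1 TB = 1,000,000,000,000 bytes
500,363,689,984 / 1,000,000,000,000 = 0.50 TB

0.50 TB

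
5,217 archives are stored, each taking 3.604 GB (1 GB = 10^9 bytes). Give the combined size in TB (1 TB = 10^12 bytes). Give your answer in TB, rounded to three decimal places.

Total = 5,217 × 3.604 GB = 18802.068 GB
= 18802.068 × 1,000,000,000 bytes = 18,802,068,000,000 bytes
1 TB = 1,000,000,000,000 bytes
18,802,068,000,000 / 1,000,000,000,000 = 18.802 TB

18.802 TB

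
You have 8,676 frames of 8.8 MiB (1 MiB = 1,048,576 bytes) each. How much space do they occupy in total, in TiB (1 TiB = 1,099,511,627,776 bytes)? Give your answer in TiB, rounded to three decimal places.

0.073 TiB

Total = 8,676 × 8.8 MiB = 76348.8 MiB
= 76348.8 × 1,048,576 bytes = 80,057,519,308.8 bytes
1 TiB = 1,099,511,627,776 bytes
80,057,519,308.8 / 1,099,511,627,776 = 0.073 TiB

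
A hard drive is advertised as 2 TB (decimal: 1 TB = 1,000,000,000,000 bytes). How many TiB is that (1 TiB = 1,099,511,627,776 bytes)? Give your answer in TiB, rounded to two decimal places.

2 TB = 2 × 10^12 bytes = 2,000,000,000,000 bytes
1 TiB = 2^40 bytes = 1,099,511,627,776 bytes
2,000,000,000,000 / 1,099,511,627,776 = 1.82 TiB

1.82 TiB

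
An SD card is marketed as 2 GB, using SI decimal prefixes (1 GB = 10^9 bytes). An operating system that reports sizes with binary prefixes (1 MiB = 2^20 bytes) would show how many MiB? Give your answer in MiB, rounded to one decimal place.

1,907.3 MiB

2 GB × 1,000,000,000 bytes/GB = 2,000,000,000 bytes
1 MiB = 2^20 bytes = 1,048,576 bytes
2,000,000,000 / 1,048,576 = 1,907.3 MiB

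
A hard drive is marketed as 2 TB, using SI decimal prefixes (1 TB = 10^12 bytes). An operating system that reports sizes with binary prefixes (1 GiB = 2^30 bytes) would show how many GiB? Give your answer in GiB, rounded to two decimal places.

1,862.65 GiB

2 TB = 2 × 10^12 bytes = 2,000,000,000,000 bytes
1 GiB = 1,073,741,824 bytes
2,000,000,000,000 / 1,073,741,824 = 1,862.65 GiB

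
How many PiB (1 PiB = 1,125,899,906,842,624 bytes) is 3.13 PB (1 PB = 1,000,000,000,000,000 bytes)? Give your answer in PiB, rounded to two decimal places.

3.13 PB × 1,000,000,000,000,000 bytes/PB = 3,130,000,000,000,000 bytes
1 PiB = 2^50 bytes = 1,125,899,906,842,624 bytes
3,130,000,000,000,000 / 1,125,899,906,842,624 = 2.78 PiB

2.78 PiB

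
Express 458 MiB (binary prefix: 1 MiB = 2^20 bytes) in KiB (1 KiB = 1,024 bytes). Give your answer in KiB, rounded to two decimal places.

468,992.00 KiB

458 MiB = 458 × 2^20 bytes = 480,247,808 bytes
1 KiB = 2^10 bytes = 1,024 bytes
480,247,808 / 1,024 = 468,992.00 KiB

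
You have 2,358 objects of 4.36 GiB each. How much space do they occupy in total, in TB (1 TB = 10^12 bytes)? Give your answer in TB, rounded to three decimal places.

11.039 TB

Total = 2,358 × 4.36 GiB = 10280.88 GiB
= 10280.88 × 1,073,741,824 bytes = 11,039,010,843,525.12 bytes
1 TB = 1,000,000,000,000 bytes
11,039,010,843,525.12 / 1,000,000,000,000 = 11.039 TB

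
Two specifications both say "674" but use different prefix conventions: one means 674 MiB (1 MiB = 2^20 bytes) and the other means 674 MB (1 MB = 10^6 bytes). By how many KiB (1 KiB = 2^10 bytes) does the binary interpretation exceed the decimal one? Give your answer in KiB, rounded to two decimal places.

674 MiB = 674 × 1,048,576 = 706,740,224 bytes
674 MB = 674 × 1,000,000 = 674,000,000 bytes
difference = 32,740,224 bytes
32,740,224 / 1,024 = 31,972.88 KiB

31,972.88 KiB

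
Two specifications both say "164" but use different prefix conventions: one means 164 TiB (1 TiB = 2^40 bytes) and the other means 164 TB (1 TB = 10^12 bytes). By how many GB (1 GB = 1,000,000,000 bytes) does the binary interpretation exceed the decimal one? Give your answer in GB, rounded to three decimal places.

164 TiB = 164 × 1,099,511,627,776 = 180,319,906,955,264 bytes
164 TB = 164 × 1,000,000,000,000 = 164,000,000,000,000 bytes
difference = 16,319,906,955,264 bytes
16,319,906,955,264 / 1,000,000,000 = 16,319.907 GB

16,319.907 GB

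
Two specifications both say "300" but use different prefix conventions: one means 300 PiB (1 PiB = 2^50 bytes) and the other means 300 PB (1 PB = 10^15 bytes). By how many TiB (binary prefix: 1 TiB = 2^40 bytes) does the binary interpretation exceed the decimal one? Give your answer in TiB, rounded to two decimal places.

300 PiB = 300 × 1,125,899,906,842,624 = 337,769,972,052,787,200 bytes
300 PB = 300 × 1,000,000,000,000,000 = 300,000,000,000,000,000 bytes
difference = 37,769,972,052,787,200 bytes
37,769,972,052,787,200 / 1,099,511,627,776 = 34,351.59 TiB

34,351.59 TiB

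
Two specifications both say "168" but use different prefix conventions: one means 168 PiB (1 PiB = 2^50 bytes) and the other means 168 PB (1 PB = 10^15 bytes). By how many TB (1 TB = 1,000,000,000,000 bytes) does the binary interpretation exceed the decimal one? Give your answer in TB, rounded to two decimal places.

168 PiB = 168 × 1,125,899,906,842,624 = 189,151,184,349,560,832 bytes
168 PB = 168 × 1,000,000,000,000,000 = 168,000,000,000,000,000 bytes
difference = 21,151,184,349,560,832 bytes
21,151,184,349,560,832 / 1,000,000,000,000 = 21,151.18 TB

21,151.18 TB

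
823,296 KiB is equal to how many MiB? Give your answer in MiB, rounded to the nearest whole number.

823,296 KiB = 823,296 × 2^10 bytes = 843,055,104 bytes
1 MiB = 1,048,576 bytes
843,055,104 / 1,048,576 = 804 MiB

804 MiB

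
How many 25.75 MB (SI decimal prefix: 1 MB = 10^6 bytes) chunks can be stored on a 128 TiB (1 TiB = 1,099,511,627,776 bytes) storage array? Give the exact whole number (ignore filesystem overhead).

Capacity: 128 TiB = 140,737,488,355,328 bytes
Per item: 25.75 MB = 25,750,000 bytes
⌊140,737,488,355,328 / 25,750,000⌋ = 5,465,533

5,465,533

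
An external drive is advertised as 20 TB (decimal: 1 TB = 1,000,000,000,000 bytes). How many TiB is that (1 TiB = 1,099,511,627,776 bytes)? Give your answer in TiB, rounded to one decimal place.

20 TB = 20 × 10^12 bytes = 20,000,000,000,000 bytes
1 TiB = 1,099,511,627,776 bytes
20,000,000,000,000 / 1,099,511,627,776 = 18.2 TiB

18.2 TiB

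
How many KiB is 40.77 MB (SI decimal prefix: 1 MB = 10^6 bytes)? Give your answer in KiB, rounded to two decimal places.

39,814.45 KiB

40.77 MB = 40.77 × 10^6 bytes = 40,770,000 bytes
1 KiB = 2^10 bytes = 1,024 bytes
40,770,000 / 1,024 = 39,814.45 KiB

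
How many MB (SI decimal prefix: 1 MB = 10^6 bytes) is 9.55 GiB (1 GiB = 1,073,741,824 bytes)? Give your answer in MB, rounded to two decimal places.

10,254.23 MB

9.55 GiB × 1,073,741,824 bytes/GiB = 10,254,234,419.2 bytes
1 MB = 10^6 bytes = 1,000,000 bytes
10,254,234,419.2 / 1,000,000 = 10,254.23 MB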